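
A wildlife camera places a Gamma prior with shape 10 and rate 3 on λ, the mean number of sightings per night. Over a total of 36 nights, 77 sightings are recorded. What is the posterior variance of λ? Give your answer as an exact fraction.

Total count 77 over total exposure 36 nights.
Posterior: α' = 10 + 77 = 87, β' = 3 + 36 = 39.
Posterior variance = α'/β'² = 87/1521 = 29/507.

29/507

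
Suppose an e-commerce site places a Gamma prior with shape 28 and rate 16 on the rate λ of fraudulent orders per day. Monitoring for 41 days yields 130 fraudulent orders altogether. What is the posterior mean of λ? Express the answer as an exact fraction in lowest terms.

158/57

Total count 130 over total exposure 41 days.
Posterior: α' = 28 + 130 = 158, β' = 16 + 41 = 57.
Posterior mean = α'/β' = 158/57.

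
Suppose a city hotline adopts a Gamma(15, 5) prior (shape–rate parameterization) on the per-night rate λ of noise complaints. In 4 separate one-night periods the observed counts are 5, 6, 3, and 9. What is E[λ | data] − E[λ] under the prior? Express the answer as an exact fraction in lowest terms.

Total count: 5 + 6 + 3 + 9 = 23.
Total exposure: 4 nights.
Posterior: α' = 15 + 23 = 38, β' = 5 + 4 = 9.
Posterior mean = 38/9 = 38/9; prior mean = 15/5 = 3. Difference = 38/9 − 3 = 11/9.

11/9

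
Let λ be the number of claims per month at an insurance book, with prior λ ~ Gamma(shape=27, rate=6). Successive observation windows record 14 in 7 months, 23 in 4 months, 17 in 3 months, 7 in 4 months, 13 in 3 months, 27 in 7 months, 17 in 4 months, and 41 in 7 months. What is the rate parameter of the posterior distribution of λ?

Total count: 14 + 23 + 17 + 7 + 13 + 27 + 17 + 41 = 159.
Total exposure: 7 + 4 + 3 + 4 + 3 + 7 + 4 + 7 = 39 months.
Posterior: α' = 27 + 159 = 186, β' = 6 + 39 = 45.

45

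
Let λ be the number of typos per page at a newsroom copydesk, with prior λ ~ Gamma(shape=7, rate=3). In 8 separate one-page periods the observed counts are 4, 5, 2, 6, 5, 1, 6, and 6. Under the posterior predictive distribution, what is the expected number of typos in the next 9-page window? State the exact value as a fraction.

Total count: 4 + 5 + 2 + 6 + 5 + 1 + 6 + 6 = 35.
Total exposure: 8 pages.
Posterior: α' = 7 + 35 = 42, β' = 3 + 8 = 11.
Predictive mean over a 9-page window = T·E[λ|data] = 9·42/11 = 378/11.

378/11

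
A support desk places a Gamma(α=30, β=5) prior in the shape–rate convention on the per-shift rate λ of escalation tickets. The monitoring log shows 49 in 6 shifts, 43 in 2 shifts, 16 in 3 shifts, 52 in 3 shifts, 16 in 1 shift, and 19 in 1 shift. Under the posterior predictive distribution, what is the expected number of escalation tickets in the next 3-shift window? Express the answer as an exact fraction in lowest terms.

Total count: 49 + 43 + 16 + 52 + 16 + 19 = 195.
Total exposure: 6 + 2 + 3 + 3 + 1 + 1 = 16 shifts.
Posterior: α' = 30 + 195 = 225, β' = 5 + 16 = 21.
Predictive mean over a 3-shift window = T·E[λ|data] = 3·225/21 = 225/7.

225/7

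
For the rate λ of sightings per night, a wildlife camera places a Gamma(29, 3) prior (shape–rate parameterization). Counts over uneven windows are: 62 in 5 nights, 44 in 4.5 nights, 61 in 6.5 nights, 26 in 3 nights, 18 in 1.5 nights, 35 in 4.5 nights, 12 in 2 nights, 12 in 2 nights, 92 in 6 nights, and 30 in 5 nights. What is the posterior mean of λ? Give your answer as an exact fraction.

421/43

Total count: 62 + 44 + 61 + 26 + 18 + 35 + 12 + 12 + 92 + 30 = 392.
Total exposure: 5 + 4.5 + 6.5 + 3 + 1.5 + 4.5 + 2 + 2 + 6 + 5 = 40 nights.
The Gamma prior is conjugate for the Poisson rate, so λ | data ~ Gamma(29+392, 3+40) = Gamma(421, 43).
Posterior mean = α'/β' = 421/43.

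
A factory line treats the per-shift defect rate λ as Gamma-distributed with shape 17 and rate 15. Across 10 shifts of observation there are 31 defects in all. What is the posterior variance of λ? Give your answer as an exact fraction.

Total count 31 over total exposure 10 shifts.
Conjugate update: add total count to the shape and total exposure to the rate, giving Gamma(48, 25).
Posterior variance = α'/β'² = 48/625.

48/625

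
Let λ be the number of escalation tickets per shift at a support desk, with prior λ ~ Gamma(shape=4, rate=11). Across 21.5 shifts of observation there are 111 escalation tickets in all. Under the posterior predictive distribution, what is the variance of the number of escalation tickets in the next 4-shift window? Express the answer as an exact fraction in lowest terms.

Total count 111 over total exposure 21.5 shifts.
Posterior: α' = 4 + 111 = 115, β' = 11 + 21.5 = 65/2.
The posterior predictive for a window of length T is Negative Binomial with variance T·α'·(β'+T)/β'² = 4·115·(73/2)/(4225/4) = 13432/845.

13432/845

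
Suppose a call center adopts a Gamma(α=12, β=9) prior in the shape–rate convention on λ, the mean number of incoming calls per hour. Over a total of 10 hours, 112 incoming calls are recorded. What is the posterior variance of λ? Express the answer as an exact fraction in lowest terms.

Total count 112 over total exposure 10 hours.
Gamma(α, β) with Poisson data over total exposure Σt gives posterior Gamma(α+Σx, β+Σt) = Gamma(124, 19).
Posterior variance = α'/β'² = 124/361.

124/361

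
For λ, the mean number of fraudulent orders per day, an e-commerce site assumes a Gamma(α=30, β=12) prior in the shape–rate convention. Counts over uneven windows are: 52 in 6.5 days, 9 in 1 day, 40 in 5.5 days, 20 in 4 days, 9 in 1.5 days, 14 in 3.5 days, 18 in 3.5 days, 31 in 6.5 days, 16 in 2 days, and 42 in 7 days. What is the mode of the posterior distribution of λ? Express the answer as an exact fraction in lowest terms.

280/53

Total count: 52 + 9 + 40 + 20 + 9 + 14 + 18 + 31 + 16 + 42 = 251.
Total exposure: 6.5 + 1 + 5.5 + 4 + 1.5 + 3.5 + 3.5 + 6.5 + 2 + 7 = 41 days.
The Gamma prior is conjugate for the Poisson rate, so λ | data ~ Gamma(30+251, 12+41) = Gamma(281, 53).
Posterior mode = (α'−1)/β' = 280/53.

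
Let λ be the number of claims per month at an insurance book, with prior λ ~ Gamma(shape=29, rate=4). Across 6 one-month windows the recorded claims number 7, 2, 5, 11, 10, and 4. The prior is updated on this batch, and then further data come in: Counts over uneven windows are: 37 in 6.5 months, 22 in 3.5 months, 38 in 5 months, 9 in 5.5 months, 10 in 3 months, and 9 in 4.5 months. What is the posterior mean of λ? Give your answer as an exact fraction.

193/38

Total count: 7 + 2 + 5 + 11 + 10 + 4 = 39.
Total exposure: 6 months.
After the first batch: Gamma(29 + 39, 4 + 6) = Gamma(68, 10).
Total count: 37 + 22 + 38 + 9 + 10 + 9 = 125.
Total exposure: 6.5 + 3.5 + 5 + 5.5 + 3 + 4.5 = 28 months.
After the second batch: Gamma(68 + 125, 10 + 28) = Gamma(193, 38).
Posterior mean = α'/β' = 193/38.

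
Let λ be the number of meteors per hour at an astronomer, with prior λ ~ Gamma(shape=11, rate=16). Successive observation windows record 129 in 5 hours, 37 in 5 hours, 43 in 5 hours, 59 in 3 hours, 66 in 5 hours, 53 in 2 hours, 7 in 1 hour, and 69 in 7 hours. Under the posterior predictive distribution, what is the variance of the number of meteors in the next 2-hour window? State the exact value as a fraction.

Total count: 129 + 37 + 43 + 59 + 66 + 53 + 7 + 69 = 463.
Total exposure: 5 + 5 + 5 + 3 + 5 + 2 + 1 + 7 = 33 hours.
By Gamma–Poisson conjugacy, the posterior is Gamma(α + Σx, β + Σt) = Gamma(11 + 463, 16 + 33) = Gamma(474, 49).
The posterior predictive for a window of length T is Negative Binomial with variance T·α'·(β'+T)/β'² = 2·474·51/2401 = 48348/2401.

48348/2401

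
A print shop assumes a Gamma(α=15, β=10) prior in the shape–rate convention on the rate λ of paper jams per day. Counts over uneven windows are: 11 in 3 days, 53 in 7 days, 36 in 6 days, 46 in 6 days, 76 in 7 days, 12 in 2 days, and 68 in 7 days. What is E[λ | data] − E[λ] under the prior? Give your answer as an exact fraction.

Total count: 11 + 53 + 36 + 46 + 76 + 12 + 68 = 302.
Total exposure: 3 + 7 + 6 + 6 + 7 + 2 + 7 = 38 days.
Conjugate update: add total count to the shape and total exposure to the rate, giving Gamma(317, 48).
Posterior mean = 317/48 = 317/48; prior mean = 15/10 = 3/2. Difference = 317/48 − 3/2 = 245/48.

245/48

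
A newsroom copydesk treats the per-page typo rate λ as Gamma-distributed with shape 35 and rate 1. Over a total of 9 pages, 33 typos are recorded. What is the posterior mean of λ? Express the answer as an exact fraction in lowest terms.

34/5

Total count 33 over total exposure 9 pages.
Posterior: α' = 35 + 33 = 68, β' = 1 + 9 = 10.
Posterior mean = α'/β' = 68/10 = 34/5.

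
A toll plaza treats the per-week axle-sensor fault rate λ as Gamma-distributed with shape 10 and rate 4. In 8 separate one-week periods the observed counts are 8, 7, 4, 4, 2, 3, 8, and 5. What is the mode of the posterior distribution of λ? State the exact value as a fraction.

Total count: 8 + 7 + 4 + 4 + 2 + 3 + 8 + 5 = 41.
Total exposure: 8 weeks.
Conjugate update: add total count to the shape and total exposure to the rate, giving Gamma(51, 12).
Posterior mode = (α'−1)/β' = 50/12 = 25/6.

25/6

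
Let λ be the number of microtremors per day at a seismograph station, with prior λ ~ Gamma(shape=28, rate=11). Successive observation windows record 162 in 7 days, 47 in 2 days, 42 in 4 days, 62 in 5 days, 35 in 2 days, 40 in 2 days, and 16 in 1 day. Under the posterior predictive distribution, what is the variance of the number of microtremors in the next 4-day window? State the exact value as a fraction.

16416/289

Total count: 162 + 47 + 42 + 62 + 35 + 40 + 16 = 404.
Total exposure: 7 + 2 + 4 + 5 + 2 + 2 + 1 = 23 days.
By Gamma–Poisson conjugacy, the posterior is Gamma(α + Σx, β + Σt) = Gamma(28 + 404, 11 + 23) = Gamma(432, 34).
The posterior predictive for a window of length T is Negative Binomial with variance T·α'·(β'+T)/β'² = 4·432·38/1156 = 16416/289.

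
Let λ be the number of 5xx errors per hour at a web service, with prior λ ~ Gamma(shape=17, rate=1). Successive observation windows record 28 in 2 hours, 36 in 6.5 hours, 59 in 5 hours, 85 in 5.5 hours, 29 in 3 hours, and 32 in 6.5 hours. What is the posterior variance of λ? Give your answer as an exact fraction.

1144/3481

Total count: 28 + 36 + 59 + 85 + 29 + 32 = 269.
Total exposure: 2 + 6.5 + 5 + 5.5 + 3 + 6.5 = 28.5 hours.
Gamma(α, β) with Poisson data over total exposure Σt gives posterior Gamma(α+Σx, β+Σt) = Gamma(286, 59/2).
Posterior variance = α'/β'² = 286/(3481/4) = 1144/3481.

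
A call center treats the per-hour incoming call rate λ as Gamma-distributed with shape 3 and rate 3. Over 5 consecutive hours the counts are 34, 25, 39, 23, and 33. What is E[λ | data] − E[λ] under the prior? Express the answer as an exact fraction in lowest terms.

149/8

Total count: 34 + 25 + 39 + 23 + 33 = 154.
Total exposure: 5 hours.
By Gamma–Poisson conjugacy, the posterior is Gamma(α + Σx, β + Σt) = Gamma(3 + 154, 3 + 5) = Gamma(157, 8).
Posterior mean = 157/8 = 157/8; prior mean = 3/3 = 1. Difference = 157/8 − 1 = 149/8.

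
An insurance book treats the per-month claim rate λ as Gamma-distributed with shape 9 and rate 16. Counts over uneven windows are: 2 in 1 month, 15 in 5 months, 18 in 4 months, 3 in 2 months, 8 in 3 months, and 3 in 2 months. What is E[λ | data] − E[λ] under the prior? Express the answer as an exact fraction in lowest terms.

Total count: 2 + 15 + 18 + 3 + 8 + 3 = 49.
Total exposure: 1 + 5 + 4 + 2 + 3 + 2 = 17 months.
Posterior: α' = 9 + 49 = 58, β' = 16 + 17 = 33.
Posterior mean = 58/33 = 58/33; prior mean = 9/16 = 9/16. Difference = 58/33 − 9/16 = 631/528.

631/528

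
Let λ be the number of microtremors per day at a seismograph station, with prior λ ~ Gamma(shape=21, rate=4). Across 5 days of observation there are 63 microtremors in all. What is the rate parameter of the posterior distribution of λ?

Total count 63 over total exposure 5 days.
Posterior: α' = 21 + 63 = 84, β' = 4 + 5 = 9.

9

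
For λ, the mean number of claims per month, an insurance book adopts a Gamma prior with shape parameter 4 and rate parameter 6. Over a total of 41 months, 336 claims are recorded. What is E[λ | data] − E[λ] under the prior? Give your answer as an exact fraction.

926/141

Total count 336 over total exposure 41 months.
By Gamma–Poisson conjugacy, the posterior is Gamma(α + Σx, β + Σt) = Gamma(4 + 336, 6 + 41) = Gamma(340, 47).
Posterior mean = 340/47 = 340/47; prior mean = 4/6 = 2/3. Difference = 340/47 − 2/3 = 926/141.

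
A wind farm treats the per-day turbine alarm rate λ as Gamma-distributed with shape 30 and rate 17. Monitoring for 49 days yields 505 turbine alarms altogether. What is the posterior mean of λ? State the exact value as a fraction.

535/66

Total count 505 over total exposure 49 days.
The Gamma prior is conjugate for the Poisson rate, so λ | data ~ Gamma(30+505, 17+49) = Gamma(535, 66).
Posterior mean = α'/β' = 535/66.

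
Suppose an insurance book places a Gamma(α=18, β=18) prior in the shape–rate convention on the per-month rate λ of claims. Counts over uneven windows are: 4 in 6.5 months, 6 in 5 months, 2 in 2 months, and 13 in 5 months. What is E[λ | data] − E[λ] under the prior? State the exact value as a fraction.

Total count: 4 + 6 + 2 + 13 = 25.
Total exposure: 6.5 + 5 + 2 + 5 = 18.5 months.
The Gamma prior is conjugate for the Poisson rate, so λ | data ~ Gamma(18+25, 18+18.5) = Gamma(43, 73/2).
Posterior mean = 43/(73/2) = 86/73; prior mean = 18/18 = 1. Difference = 86/73 − 1 = 13/73.

13/73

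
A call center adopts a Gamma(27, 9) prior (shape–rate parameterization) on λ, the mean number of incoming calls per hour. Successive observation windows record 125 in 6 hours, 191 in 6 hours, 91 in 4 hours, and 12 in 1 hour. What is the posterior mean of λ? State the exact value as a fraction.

223/13

Total count: 125 + 191 + 91 + 12 = 419.
Total exposure: 6 + 6 + 4 + 1 = 17 hours.
By Gamma–Poisson conjugacy, the posterior is Gamma(α + Σx, β + Σt) = Gamma(27 + 419, 9 + 17) = Gamma(446, 26).
Posterior mean = α'/β' = 446/26 = 223/13.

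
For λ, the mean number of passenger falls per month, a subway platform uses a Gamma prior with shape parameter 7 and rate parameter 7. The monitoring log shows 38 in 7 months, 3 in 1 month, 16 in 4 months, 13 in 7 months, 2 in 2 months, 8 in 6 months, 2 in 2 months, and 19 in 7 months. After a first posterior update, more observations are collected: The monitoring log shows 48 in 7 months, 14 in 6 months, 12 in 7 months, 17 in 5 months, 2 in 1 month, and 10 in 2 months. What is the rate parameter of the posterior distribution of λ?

71

Total count: 38 + 3 + 16 + 13 + 2 + 8 + 2 + 19 = 101.
Total exposure: 7 + 1 + 4 + 7 + 2 + 6 + 2 + 7 = 36 months.
After the first batch: Gamma(7 + 101, 7 + 36) = Gamma(108, 43).
Total count: 48 + 14 + 12 + 17 + 2 + 10 = 103.
Total exposure: 7 + 6 + 7 + 5 + 1 + 2 = 28 months.
After the second batch: Gamma(108 + 103, 43 + 28) = Gamma(211, 71).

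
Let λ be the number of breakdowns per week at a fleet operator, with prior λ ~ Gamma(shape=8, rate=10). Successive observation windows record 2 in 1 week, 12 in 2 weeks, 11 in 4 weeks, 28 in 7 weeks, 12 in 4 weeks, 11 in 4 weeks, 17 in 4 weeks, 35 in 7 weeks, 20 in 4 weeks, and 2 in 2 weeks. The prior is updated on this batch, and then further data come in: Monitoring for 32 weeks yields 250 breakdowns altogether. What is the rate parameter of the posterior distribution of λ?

Total count: 2 + 12 + 11 + 28 + 12 + 11 + 17 + 35 + 20 + 2 = 150.
Total exposure: 1 + 2 + 4 + 7 + 4 + 4 + 4 + 7 + 4 + 2 = 39 weeks.
After the first batch: Gamma(8 + 150, 10 + 39) = Gamma(158, 49).
Total count 250 over total exposure 32 weeks.
After the second batch: Gamma(158 + 250, 49 + 32) = Gamma(408, 81).

81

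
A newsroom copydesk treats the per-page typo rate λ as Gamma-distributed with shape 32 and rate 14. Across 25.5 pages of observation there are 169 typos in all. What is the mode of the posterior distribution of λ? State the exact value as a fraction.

400/79

Total count 169 over total exposure 25.5 pages.
Gamma(α, β) with Poisson data over total exposure Σt gives posterior Gamma(α+Σx, β+Σt) = Gamma(201, 79/2).
Posterior mode = (α'−1)/β' = 200/(79/2) = 400/79.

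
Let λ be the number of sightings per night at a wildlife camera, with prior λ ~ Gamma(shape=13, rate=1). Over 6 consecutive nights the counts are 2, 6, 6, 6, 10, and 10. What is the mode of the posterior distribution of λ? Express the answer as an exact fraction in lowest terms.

52/7

Total count: 2 + 6 + 6 + 6 + 10 + 10 = 40.
Total exposure: 6 nights.
By Gamma–Poisson conjugacy, the posterior is Gamma(α + Σx, β + Σt) = Gamma(13 + 40, 1 + 6) = Gamma(53, 7).
Posterior mode = (α'−1)/β' = 52/7.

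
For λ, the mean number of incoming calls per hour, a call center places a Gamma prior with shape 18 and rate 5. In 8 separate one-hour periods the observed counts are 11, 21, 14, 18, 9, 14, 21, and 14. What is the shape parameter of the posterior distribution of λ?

140

Total count: 11 + 21 + 14 + 18 + 9 + 14 + 21 + 14 = 122.
Total exposure: 8 hours.
The Gamma prior is conjugate for the Poisson rate, so λ | data ~ Gamma(18+122, 5+8) = Gamma(140, 13).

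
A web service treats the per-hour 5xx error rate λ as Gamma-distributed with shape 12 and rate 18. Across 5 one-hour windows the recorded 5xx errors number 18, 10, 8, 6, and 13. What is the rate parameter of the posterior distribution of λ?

23

Total count: 18 + 10 + 8 + 6 + 13 = 55.
Total exposure: 5 hours.
Gamma(α, β) with Poisson data over total exposure Σt gives posterior Gamma(α+Σx, β+Σt) = Gamma(67, 23).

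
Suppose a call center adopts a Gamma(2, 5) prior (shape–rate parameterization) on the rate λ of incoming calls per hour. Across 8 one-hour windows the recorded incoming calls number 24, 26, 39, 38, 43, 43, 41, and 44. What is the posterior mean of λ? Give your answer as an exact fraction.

Total count: 24 + 26 + 39 + 38 + 43 + 43 + 41 + 44 = 298.
Total exposure: 8 hours.
Gamma(α, β) with Poisson data over total exposure Σt gives posterior Gamma(α+Σx, β+Σt) = Gamma(300, 13).
Posterior mean = α'/β' = 300/13.

300/13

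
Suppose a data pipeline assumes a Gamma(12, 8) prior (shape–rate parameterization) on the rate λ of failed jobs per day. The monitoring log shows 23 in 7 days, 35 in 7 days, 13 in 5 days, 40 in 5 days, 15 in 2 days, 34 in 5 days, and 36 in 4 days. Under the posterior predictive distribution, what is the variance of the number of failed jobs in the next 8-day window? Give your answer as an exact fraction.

Total count: 23 + 35 + 13 + 40 + 15 + 34 + 36 = 196.
Total exposure: 7 + 7 + 5 + 5 + 2 + 5 + 4 = 35 days.
By Gamma–Poisson conjugacy, the posterior is Gamma(α + Σx, β + Σt) = Gamma(12 + 196, 8 + 35) = Gamma(208, 43).
The posterior predictive for a window of length T is Negative Binomial with variance T·α'·(β'+T)/β'² = 8·208·51/1849 = 84864/1849.

84864/1849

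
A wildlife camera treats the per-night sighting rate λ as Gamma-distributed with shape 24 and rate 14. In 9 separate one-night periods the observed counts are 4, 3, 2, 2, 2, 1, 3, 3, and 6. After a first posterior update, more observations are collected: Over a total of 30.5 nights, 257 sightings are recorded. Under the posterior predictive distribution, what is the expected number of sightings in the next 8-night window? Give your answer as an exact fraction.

Total count: 4 + 3 + 2 + 2 + 2 + 1 + 3 + 3 + 6 = 26.
Total exposure: 9 nights.
After the first batch: Gamma(24 + 26, 14 + 9) = Gamma(50, 23).
Total count 257 over total exposure 30.5 nights.
After the second batch: Gamma(50 + 257, 23 + 30.5) = Gamma(307, 107/2).
Predictive mean over an 8-night window = T·E[λ|data] = 8·307/(107/2) = 4912/107.

4912/107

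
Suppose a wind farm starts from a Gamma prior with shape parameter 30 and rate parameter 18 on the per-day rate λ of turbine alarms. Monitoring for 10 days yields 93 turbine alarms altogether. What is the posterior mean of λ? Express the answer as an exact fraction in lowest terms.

123/28

Total count 93 over total exposure 10 days.
Gamma(α, β) with Poisson data over total exposure Σt gives posterior Gamma(α+Σx, β+Σt) = Gamma(123, 28).
Posterior mean = α'/β' = 123/28.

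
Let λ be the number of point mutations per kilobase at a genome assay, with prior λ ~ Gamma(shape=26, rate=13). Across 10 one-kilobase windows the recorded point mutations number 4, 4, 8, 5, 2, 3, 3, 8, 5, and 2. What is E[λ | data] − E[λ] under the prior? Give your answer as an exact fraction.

24/23

Total count: 4 + 4 + 8 + 5 + 2 + 3 + 3 + 8 + 5 + 2 = 44.
Total exposure: 10 kilobases.
Gamma(α, β) with Poisson data over total exposure Σt gives posterior Gamma(α+Σx, β+Σt) = Gamma(70, 23).
Posterior mean = 70/23 = 70/23; prior mean = 26/13 = 2. Difference = 70/23 − 2 = 24/23.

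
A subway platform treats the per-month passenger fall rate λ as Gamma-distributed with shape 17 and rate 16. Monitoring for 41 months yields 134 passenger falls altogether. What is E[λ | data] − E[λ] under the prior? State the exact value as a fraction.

Total count 134 over total exposure 41 months.
Gamma(α, β) with Poisson data over total exposure Σt gives posterior Gamma(α+Σx, β+Σt) = Gamma(151, 57).
Posterior mean = 151/57 = 151/57; prior mean = 17/16 = 17/16. Difference = 151/57 − 17/16 = 1447/912.

1447/912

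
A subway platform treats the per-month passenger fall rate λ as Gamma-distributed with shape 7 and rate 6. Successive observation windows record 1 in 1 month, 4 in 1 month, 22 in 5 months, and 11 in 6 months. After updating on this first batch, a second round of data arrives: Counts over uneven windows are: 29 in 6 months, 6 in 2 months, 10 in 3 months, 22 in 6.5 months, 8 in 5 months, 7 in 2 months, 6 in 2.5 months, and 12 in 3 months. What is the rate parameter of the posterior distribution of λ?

49

Total count: 1 + 4 + 22 + 11 = 38.
Total exposure: 1 + 1 + 5 + 6 = 13 months.
After the first batch: Gamma(7 + 38, 6 + 13) = Gamma(45, 19).
Total count: 29 + 6 + 10 + 22 + 8 + 7 + 6 + 12 = 100.
Total exposure: 6 + 2 + 3 + 6.5 + 5 + 2 + 2.5 + 3 = 30 months.
After the second batch: Gamma(45 + 100, 19 + 30) = Gamma(145, 49).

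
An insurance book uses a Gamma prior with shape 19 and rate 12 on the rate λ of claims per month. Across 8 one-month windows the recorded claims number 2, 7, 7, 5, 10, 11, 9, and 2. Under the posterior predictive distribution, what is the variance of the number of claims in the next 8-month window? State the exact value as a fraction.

1008/25

Total count: 2 + 7 + 7 + 5 + 10 + 11 + 9 + 2 = 53.
Total exposure: 8 months.
Posterior: α' = 19 + 53 = 72, β' = 12 + 8 = 20.
The posterior predictive for a window of length T is Negative Binomial with variance T·α'·(β'+T)/β'² = 8·72·28/400 = 1008/25.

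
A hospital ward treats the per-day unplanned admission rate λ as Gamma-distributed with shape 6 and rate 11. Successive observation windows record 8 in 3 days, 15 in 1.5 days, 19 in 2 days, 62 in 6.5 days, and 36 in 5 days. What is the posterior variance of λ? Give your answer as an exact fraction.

Total count: 8 + 15 + 19 + 62 + 36 = 140.
Total exposure: 3 + 1.5 + 2 + 6.5 + 5 = 18 days.
Conjugate update: add total count to the shape and total exposure to the rate, giving Gamma(146, 29).
Posterior variance = α'/β'² = 146/841.

146/841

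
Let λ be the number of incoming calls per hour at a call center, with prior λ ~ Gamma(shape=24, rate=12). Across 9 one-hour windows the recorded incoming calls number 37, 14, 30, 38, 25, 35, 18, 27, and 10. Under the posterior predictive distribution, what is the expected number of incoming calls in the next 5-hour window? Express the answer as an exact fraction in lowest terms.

430/7

Total count: 37 + 14 + 30 + 38 + 25 + 35 + 18 + 27 + 10 = 234.
Total exposure: 9 hours.
Conjugate update: add total count to the shape and total exposure to the rate, giving Gamma(258, 21).
Predictive mean over a 5-hour window = T·E[λ|data] = 5·258/21 = 430/7.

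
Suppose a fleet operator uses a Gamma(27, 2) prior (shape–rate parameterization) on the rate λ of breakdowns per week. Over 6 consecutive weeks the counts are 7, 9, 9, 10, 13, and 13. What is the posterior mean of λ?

11

Total count: 7 + 9 + 9 + 10 + 13 + 13 = 61.
Total exposure: 6 weeks.
Posterior: α' = 27 + 61 = 88, β' = 2 + 6 = 8.
Posterior mean = α'/β' = 88/8 = 11.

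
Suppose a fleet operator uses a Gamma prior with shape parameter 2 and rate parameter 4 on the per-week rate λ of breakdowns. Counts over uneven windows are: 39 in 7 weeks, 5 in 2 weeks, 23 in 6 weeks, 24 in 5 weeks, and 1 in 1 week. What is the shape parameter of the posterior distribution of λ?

Total count: 39 + 5 + 23 + 24 + 1 = 92.
Total exposure: 7 + 2 + 6 + 5 + 1 = 21 weeks.
Gamma(α, β) with Poisson data over total exposure Σt gives posterior Gamma(α+Σx, β+Σt) = Gamma(94, 25).

94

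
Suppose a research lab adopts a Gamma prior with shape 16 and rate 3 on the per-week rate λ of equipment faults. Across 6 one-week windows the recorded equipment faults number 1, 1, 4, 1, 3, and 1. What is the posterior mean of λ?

Total count: 1 + 1 + 4 + 1 + 3 + 1 = 11.
Total exposure: 6 weeks.
Conjugate update: add total count to the shape and total exposure to the rate, giving Gamma(27, 9).
Posterior mean = α'/β' = 27/9 = 3.

3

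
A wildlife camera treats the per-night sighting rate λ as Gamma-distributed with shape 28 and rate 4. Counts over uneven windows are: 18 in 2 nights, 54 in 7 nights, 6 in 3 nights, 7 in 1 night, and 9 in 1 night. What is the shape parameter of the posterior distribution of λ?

Total count: 18 + 54 + 6 + 7 + 9 = 94.
Total exposure: 2 + 7 + 3 + 1 + 1 = 14 nights.
Gamma(α, β) with Poisson data over total exposure Σt gives posterior Gamma(α+Σx, β+Σt) = Gamma(122, 18).

122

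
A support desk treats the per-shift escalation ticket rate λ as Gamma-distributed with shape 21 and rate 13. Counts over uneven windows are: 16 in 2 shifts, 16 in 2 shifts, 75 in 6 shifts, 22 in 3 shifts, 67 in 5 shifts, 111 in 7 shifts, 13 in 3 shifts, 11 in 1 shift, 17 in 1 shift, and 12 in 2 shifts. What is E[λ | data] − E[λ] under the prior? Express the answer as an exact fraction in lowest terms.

1336/195

Total count: 16 + 16 + 75 + 22 + 67 + 111 + 13 + 11 + 17 + 12 = 360.
Total exposure: 2 + 2 + 6 + 3 + 5 + 7 + 3 + 1 + 1 + 2 = 32 shifts.
Posterior: α' = 21 + 360 = 381, β' = 13 + 32 = 45.
Posterior mean = 381/45 = 127/15; prior mean = 21/13 = 21/13. Difference = 127/15 − 21/13 = 1336/195.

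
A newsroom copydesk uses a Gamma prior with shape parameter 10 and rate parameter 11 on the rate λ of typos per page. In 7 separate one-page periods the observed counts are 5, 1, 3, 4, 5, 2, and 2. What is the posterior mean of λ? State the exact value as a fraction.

16/9

Total count: 5 + 1 + 3 + 4 + 5 + 2 + 2 = 22.
Total exposure: 7 pages.
By Gamma–Poisson conjugacy, the posterior is Gamma(α + Σx, β + Σt) = Gamma(10 + 22, 11 + 7) = Gamma(32, 18).
Posterior mean = α'/β' = 32/18 = 16/9.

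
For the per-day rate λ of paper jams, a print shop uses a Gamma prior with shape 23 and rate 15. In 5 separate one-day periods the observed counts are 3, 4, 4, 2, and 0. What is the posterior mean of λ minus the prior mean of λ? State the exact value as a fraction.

4/15

Total count: 3 + 4 + 4 + 2 + 0 = 13.
Total exposure: 5 days.
Gamma(α, β) with Poisson data over total exposure Σt gives posterior Gamma(α+Σx, β+Σt) = Gamma(36, 20).
Posterior mean = 36/20 = 9/5; prior mean = 23/15 = 23/15. Difference = 9/5 − 23/15 = 4/15.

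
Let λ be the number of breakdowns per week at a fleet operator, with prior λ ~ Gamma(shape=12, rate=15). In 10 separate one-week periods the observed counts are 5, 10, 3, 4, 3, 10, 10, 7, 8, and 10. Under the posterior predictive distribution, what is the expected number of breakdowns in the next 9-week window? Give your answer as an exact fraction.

738/25

Total count: 5 + 10 + 3 + 4 + 3 + 10 + 10 + 7 + 8 + 10 = 70.
Total exposure: 10 weeks.
Gamma(α, β) with Poisson data over total exposure Σt gives posterior Gamma(α+Σx, β+Σt) = Gamma(82, 25).
Predictive mean over a 9-week window = T·E[λ|data] = 9·82/25 = 738/25.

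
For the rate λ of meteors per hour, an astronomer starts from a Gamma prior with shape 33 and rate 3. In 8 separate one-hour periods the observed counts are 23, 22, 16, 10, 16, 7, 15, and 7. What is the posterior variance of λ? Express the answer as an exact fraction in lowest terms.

149/121

Total count: 23 + 22 + 16 + 10 + 16 + 7 + 15 + 7 = 116.
Total exposure: 8 hours.
Posterior: α' = 33 + 116 = 149, β' = 3 + 8 = 11.
Posterior variance = α'/β'² = 149/121.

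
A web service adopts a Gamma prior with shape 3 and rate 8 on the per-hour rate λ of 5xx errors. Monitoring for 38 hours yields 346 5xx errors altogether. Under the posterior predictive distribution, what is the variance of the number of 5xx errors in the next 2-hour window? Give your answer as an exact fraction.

8376/529

Total count 346 over total exposure 38 hours.
Conjugate update: add total count to the shape and total exposure to the rate, giving Gamma(349, 46).
The posterior predictive for a window of length T is Negative Binomial with variance T·α'·(β'+T)/β'² = 2·349·48/2116 = 8376/529.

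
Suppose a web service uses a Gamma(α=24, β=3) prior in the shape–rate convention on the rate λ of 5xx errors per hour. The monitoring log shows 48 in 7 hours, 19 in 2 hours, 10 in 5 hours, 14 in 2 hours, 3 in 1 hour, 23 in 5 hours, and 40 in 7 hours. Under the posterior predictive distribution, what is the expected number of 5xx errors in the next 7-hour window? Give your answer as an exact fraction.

1267/32

Total count: 48 + 19 + 10 + 14 + 3 + 23 + 40 = 157.
Total exposure: 7 + 2 + 5 + 2 + 1 + 5 + 7 = 29 hours.
Gamma(α, β) with Poisson data over total exposure Σt gives posterior Gamma(α+Σx, β+Σt) = Gamma(181, 32).
Predictive mean over a 7-hour window = T·E[λ|data] = 7·181/32 = 1267/32.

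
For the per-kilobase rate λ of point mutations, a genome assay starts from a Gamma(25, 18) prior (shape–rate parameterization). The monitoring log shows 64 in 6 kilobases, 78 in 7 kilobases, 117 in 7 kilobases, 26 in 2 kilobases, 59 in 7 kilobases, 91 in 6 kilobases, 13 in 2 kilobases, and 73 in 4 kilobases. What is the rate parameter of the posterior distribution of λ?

Total count: 64 + 78 + 117 + 26 + 59 + 91 + 13 + 73 = 521.
Total exposure: 6 + 7 + 7 + 2 + 7 + 6 + 2 + 4 = 41 kilobases.
By Gamma–Poisson conjugacy, the posterior is Gamma(α + Σx, β + Σt) = Gamma(25 + 521, 18 + 41) = Gamma(546, 59).

59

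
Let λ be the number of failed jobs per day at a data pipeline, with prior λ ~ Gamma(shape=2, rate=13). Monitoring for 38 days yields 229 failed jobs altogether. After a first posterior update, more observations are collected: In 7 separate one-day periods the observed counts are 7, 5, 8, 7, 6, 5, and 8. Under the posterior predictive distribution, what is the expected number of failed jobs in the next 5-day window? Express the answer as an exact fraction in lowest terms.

1385/58

Total count 229 over total exposure 38 days.
After the first batch: Gamma(2 + 229, 13 + 38) = Gamma(231, 51).
Total count: 7 + 5 + 8 + 7 + 6 + 5 + 8 = 46.
Total exposure: 7 days.
After the second batch: Gamma(231 + 46, 51 + 7) = Gamma(277, 58).
Predictive mean over a 5-day window = T·E[λ|data] = 5·277/58 = 1385/58.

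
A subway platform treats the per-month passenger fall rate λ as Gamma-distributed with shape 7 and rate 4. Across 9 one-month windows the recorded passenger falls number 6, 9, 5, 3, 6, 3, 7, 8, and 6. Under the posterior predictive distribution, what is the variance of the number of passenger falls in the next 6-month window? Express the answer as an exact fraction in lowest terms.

Total count: 6 + 9 + 5 + 3 + 6 + 3 + 7 + 8 + 6 = 53.
Total exposure: 9 months.
Conjugate update: add total count to the shape and total exposure to the rate, giving Gamma(60, 13).
The posterior predictive for a window of length T is Negative Binomial with variance T·α'·(β'+T)/β'² = 6·60·19/169 = 6840/169.

6840/169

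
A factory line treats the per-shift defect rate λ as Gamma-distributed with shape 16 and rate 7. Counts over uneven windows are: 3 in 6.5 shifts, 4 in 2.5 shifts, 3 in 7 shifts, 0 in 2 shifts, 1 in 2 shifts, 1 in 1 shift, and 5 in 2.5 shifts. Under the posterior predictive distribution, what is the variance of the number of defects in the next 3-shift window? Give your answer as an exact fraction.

Total count: 3 + 4 + 3 + 0 + 1 + 1 + 5 = 17.
Total exposure: 6.5 + 2.5 + 7 + 2 + 2 + 1 + 2.5 = 23.5 shifts.
Gamma(α, β) with Poisson data over total exposure Σt gives posterior Gamma(α+Σx, β+Σt) = Gamma(33, 61/2).
The posterior predictive for a window of length T is Negative Binomial with variance T·α'·(β'+T)/β'² = 3·33·(67/2)/(3721/4) = 13266/3721.

13266/3721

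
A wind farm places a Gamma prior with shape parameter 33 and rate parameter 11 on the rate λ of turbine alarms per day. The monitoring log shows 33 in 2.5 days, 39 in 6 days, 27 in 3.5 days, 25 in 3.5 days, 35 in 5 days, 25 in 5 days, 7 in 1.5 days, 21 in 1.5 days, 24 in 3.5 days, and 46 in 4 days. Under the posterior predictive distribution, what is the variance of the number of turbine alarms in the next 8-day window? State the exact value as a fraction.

138600/2209

Total count: 33 + 39 + 27 + 25 + 35 + 25 + 7 + 21 + 24 + 46 = 282.
Total exposure: 2.5 + 6 + 3.5 + 3.5 + 5 + 5 + 1.5 + 1.5 + 3.5 + 4 = 36 days.
Conjugate update: add total count to the shape and total exposure to the rate, giving Gamma(315, 47).
The posterior predictive for a window of length T is Negative Binomial with variance T·α'·(β'+T)/β'² = 8·315·55/2209 = 138600/2209.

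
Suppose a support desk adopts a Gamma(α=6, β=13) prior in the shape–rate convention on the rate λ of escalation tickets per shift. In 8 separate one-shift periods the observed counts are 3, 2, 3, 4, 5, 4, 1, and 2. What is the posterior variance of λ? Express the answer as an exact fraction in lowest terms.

10/147

Total count: 3 + 2 + 3 + 4 + 5 + 4 + 1 + 2 = 24.
Total exposure: 8 shifts.
Conjugate update: add total count to the shape and total exposure to the rate, giving Gamma(30, 21).
Posterior variance = α'/β'² = 30/441 = 10/147.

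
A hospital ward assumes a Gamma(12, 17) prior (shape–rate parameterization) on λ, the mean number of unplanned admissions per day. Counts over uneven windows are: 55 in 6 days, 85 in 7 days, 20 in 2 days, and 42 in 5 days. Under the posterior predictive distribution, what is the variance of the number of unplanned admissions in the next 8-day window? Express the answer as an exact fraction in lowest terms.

Total count: 55 + 85 + 20 + 42 = 202.
Total exposure: 6 + 7 + 2 + 5 = 20 days.
By Gamma–Poisson conjugacy, the posterior is Gamma(α + Σx, β + Σt) = Gamma(12 + 202, 17 + 20) = Gamma(214, 37).
The posterior predictive for a window of length T is Negative Binomial with variance T·α'·(β'+T)/β'² = 8·214·45/1369 = 77040/1369.

77040/1369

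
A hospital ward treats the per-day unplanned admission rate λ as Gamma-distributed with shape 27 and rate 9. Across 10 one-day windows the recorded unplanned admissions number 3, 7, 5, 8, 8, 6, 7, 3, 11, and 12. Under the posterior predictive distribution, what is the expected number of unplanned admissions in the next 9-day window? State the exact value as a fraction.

873/19

Total count: 3 + 7 + 5 + 8 + 8 + 6 + 7 + 3 + 11 + 12 = 70.
Total exposure: 10 days.
The Gamma prior is conjugate for the Poisson rate, so λ | data ~ Gamma(27+70, 9+10) = Gamma(97, 19).
Predictive mean over a 9-day window = T·E[λ|data] = 9·97/19 = 873/19.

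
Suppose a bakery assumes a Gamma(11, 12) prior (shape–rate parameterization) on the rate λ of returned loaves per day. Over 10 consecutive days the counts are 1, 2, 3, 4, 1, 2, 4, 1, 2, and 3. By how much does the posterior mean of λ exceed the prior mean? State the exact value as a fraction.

Total count: 1 + 2 + 3 + 4 + 1 + 2 + 4 + 1 + 2 + 3 = 23.
Total exposure: 10 days.
The Gamma prior is conjugate for the Poisson rate, so λ | data ~ Gamma(11+23, 12+10) = Gamma(34, 22).
Posterior mean = 34/22 = 17/11; prior mean = 11/12 = 11/12. Difference = 17/11 − 11/12 = 83/132.

83/132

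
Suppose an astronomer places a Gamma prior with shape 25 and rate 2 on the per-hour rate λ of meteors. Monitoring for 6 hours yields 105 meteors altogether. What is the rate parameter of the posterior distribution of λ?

8

Total count 105 over total exposure 6 hours.
The Gamma prior is conjugate for the Poisson rate, so λ | data ~ Gamma(25+105, 2+6) = Gamma(130, 8).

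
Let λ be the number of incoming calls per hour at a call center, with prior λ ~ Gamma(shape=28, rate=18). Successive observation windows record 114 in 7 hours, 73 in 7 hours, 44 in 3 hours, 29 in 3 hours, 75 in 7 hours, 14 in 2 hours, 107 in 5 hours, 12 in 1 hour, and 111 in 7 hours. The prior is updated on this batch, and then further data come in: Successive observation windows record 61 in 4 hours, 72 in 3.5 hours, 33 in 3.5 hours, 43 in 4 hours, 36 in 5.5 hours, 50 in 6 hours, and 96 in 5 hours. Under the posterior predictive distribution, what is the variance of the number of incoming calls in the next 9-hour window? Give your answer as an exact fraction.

401196/3721

Total count: 114 + 73 + 44 + 29 + 75 + 14 + 107 + 12 + 111 = 579.
Total exposure: 7 + 7 + 3 + 3 + 7 + 2 + 5 + 1 + 7 = 42 hours.
After the first batch: Gamma(28 + 579, 18 + 42) = Gamma(607, 60).
Total count: 61 + 72 + 33 + 43 + 36 + 50 + 96 = 391.
Total exposure: 4 + 3.5 + 3.5 + 4 + 5.5 + 6 + 5 = 31.5 hours.
After the second batch: Gamma(607 + 391, 60 + 31.5) = Gamma(998, 183/2).
The posterior predictive for a window of length T is Negative Binomial with variance T·α'·(β'+T)/β'² = 9·998·(201/2)/(33489/4) = 401196/3721.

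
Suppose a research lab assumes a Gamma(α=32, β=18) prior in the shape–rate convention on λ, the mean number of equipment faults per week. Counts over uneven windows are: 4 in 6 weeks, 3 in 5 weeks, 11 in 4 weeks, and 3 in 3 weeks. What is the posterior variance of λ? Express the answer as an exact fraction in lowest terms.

Total count: 4 + 3 + 11 + 3 = 21.
Total exposure: 6 + 5 + 4 + 3 = 18 weeks.
Posterior: α' = 32 + 21 = 53, β' = 18 + 18 = 36.
Posterior variance = α'/β'² = 53/1296.

53/1296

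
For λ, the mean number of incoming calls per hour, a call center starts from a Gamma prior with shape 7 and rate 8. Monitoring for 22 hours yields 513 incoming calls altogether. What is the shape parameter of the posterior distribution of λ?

520

Total count 513 over total exposure 22 hours.
Conjugate update: add total count to the shape and total exposure to the rate, giving Gamma(520, 30).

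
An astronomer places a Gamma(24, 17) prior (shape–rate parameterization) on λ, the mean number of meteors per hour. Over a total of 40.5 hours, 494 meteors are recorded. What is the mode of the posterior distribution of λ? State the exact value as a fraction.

Total count 494 over total exposure 40.5 hours.
Gamma(α, β) with Poisson data over total exposure Σt gives posterior Gamma(α+Σx, β+Σt) = Gamma(518, 115/2).
Posterior mode = (α'−1)/β' = 517/(115/2) = 1034/115.

1034/115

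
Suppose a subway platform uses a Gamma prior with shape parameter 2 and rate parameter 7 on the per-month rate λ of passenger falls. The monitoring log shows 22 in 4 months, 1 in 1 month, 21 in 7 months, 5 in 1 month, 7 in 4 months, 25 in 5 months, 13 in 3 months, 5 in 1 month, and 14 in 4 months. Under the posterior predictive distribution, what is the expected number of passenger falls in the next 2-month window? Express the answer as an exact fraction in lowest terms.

230/37

Total count: 22 + 1 + 21 + 5 + 7 + 25 + 13 + 5 + 14 = 113.
Total exposure: 4 + 1 + 7 + 1 + 4 + 5 + 3 + 1 + 4 = 30 months.
Conjugate update: add total count to the shape and total exposure to the rate, giving Gamma(115, 37).
Predictive mean over a 2-month window = T·E[λ|data] = 2·115/37 = 230/37.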